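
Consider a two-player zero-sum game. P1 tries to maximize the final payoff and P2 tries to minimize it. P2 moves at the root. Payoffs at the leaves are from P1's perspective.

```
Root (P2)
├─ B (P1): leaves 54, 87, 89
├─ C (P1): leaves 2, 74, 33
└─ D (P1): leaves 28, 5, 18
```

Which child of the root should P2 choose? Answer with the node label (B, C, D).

D

B (P1): max(54, 87, 89) = 89
C (P1): max(2, 74, 33) = 74
D (P1): max(28, 5, 18) = 28
Root (P2): min(89, 74, 28) = 28
P2 picks the child with the lowest value: D (value 28).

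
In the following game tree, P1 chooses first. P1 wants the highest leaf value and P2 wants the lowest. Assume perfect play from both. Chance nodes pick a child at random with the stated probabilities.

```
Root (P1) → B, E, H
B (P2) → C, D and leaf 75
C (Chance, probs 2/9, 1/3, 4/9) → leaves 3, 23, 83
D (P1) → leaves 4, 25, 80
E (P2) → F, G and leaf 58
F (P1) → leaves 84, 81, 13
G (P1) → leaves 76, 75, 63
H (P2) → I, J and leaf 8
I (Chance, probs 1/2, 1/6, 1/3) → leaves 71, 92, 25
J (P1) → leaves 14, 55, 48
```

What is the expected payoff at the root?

58

C (Chance): 2/9·3 + 1/3·23 + 4/9·83 = 45.22
D (P1): max(4, 25, 80) = 80
B (P2): min(45.22, 80, 75) = 45.22
F (P1): max(84, 81, 13) = 84
G (P1): max(76, 75, 63) = 76
E (P2): min(84, 76, 58) = 58
I (Chance): 1/2·71 + 1/6·92 + 1/3·25 = 59.17
J (P1): max(14, 55, 48) = 55
H (P2): min(59.17, 55, 8) = 8
Root (P1): max(45.22, 58, 8) = 58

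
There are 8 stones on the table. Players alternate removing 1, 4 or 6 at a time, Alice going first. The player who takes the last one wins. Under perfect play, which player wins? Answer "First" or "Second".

First

W/L table (W = player to move can force a win):
i:   0  1  2  3  4  5  6  7  8
     L  W  L  W  W  L  W  L  W
Position 8 is W, so the first player wins.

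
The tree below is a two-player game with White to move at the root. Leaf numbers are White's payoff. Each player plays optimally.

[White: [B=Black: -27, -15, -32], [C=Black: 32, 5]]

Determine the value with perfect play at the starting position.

B (Black): min(-27, -15, -32) = -32
C (Black): min(32, 5) = 5
Root (White): max(-32, 5) = 5

5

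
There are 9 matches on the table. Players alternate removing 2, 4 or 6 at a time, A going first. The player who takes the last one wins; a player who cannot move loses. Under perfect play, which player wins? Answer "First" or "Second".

Second

i:   0  1  2  3  4  5  6  7  8  9
     L  L  W  W  W  W  W  W  L  L
Position 9 is L, so the second player wins.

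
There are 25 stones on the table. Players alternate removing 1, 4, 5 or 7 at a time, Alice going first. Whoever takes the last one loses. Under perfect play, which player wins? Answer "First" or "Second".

Compute winning (W) and losing (L) positions by backward induction:
i:   0  1  2  3  4  5  6  7  8  9 10 11 12 13 14 15 16 17 18 19 20 21 22 23 24 25
     W  L  W  L  W  W  W  W  W  L  W  L  W  W  W  W  W  L  W  L  W  W  W  W  W  L
Position 25 is L, so the second player wins.

Second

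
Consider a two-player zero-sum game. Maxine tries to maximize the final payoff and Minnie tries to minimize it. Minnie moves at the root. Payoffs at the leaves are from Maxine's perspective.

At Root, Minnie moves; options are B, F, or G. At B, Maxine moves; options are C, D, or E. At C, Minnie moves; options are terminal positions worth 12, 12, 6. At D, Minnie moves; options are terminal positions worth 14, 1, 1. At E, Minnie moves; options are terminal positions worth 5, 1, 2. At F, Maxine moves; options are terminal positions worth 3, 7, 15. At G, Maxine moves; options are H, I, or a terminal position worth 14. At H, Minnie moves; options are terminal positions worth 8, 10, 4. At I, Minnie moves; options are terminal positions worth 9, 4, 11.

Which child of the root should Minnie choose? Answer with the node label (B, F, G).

B

C (Minnie): min(12, 12, 6) = 6
D (Minnie): min(14, 1, 1) = 1
E (Minnie): min(5, 1, 2) = 1
B (Maxine): max(6, 1, 1) = 6
F (Maxine): max(3, 7, 15) = 15
H (Minnie): min(8, 10, 4) = 4
I (Minnie): min(9, 4, 11) = 4
G (Maxine): max(4, 4, 14) = 14
Root (Minnie): min(6, 15, 14) = 6
Minnie picks the child with the lowest value: B (value 6).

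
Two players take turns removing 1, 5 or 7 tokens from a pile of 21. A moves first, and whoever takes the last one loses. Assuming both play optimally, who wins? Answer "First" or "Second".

Second

Positions where the player to move wins (W) vs loses (L):
i:   0  1  2  3  4  5  6  7  8  9 10 11 12 13 14 15 16 17 18 19 20 21
     W  L  W  L  W  L  W  L  W  L  W  L  W  L  W  L  W  L  W  L  W  L
Position 21 is L, so the second player wins.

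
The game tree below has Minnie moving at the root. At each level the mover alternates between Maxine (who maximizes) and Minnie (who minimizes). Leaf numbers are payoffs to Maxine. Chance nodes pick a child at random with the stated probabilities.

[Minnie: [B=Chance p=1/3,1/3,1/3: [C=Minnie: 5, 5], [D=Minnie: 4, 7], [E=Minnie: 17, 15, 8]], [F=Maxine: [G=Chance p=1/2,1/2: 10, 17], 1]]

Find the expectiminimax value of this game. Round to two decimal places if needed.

C (Minnie): min(5, 5) = 5
D (Minnie): min(4, 7) = 4
E (Minnie): min(17, 15, 8) = 8
B (Chance): 1/3·5 + 1/3·4 + 1/3·8 = 5.67
G (Chance): 1/2·10 + 1/2·17 = 13.5
F (Maxine): max(13.5, 1) = 13.5
Root (Minnie): min(5.67, 13.5) = 5.67

5.67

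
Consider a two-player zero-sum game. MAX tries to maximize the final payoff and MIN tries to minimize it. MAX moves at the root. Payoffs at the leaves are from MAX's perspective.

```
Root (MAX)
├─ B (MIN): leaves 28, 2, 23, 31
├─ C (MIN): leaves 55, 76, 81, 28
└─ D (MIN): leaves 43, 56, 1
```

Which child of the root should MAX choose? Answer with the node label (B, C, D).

B (MIN): min(28, 2, 23, 31) = 2
C (MIN): min(55, 76, 81, 28) = 28
D (MIN): min(43, 56, 1) = 1
Root (MAX): max(2, 28, 1) = 28
MAX picks the child with the highest value: C (value 28).

C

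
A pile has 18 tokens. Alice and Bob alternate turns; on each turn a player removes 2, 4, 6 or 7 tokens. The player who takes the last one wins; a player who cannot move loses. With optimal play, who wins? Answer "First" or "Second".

Positions where the player to move wins (W) vs loses (L):
i:   0  1  2  3  4  5  6  7  8  9 10 11 12 13 14 15 16 17 18
     L  L  W  W  W  W  W  W  W  L  L  W  W  W  W  W  W  W  L
Position 18 is L, so the second player wins.

Second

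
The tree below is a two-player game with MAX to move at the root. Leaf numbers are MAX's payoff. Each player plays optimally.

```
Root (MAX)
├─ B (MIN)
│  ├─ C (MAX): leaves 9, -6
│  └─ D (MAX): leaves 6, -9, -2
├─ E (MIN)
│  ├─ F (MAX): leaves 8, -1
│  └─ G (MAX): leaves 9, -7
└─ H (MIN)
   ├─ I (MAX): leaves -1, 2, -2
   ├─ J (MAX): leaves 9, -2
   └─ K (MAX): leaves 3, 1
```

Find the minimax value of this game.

C (MAX): max(9, -6) = 9
D (MAX): max(6, -9, -2) = 6
B (MIN): min(9, 6) = 6
F (MAX): max(8, -1) = 8
G (MAX): max(9, -7) = 9
E (MIN): min(8, 9) = 8
I (MAX): max(-1, 2, -2) = 2
J (MAX): max(9, -2) = 9
K (MAX): max(3, 1) = 3
H (MIN): min(2, 9, 3) = 2
Root (MAX): max(6, 8, 2) = 8

8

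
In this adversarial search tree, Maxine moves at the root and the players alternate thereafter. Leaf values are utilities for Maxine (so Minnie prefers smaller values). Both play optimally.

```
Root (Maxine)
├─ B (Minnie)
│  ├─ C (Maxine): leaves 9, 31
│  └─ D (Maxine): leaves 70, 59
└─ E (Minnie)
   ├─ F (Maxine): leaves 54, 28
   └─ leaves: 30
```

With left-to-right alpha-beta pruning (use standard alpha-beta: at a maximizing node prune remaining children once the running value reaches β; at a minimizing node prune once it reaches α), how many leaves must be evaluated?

C [α=-∞,β=+∞]: v=31
D [α=-∞,β=31]: v=70 after child 1 ≥ β → β-cutoff, skip 1
B [α=-∞,β=+∞]: v=31
F [α=31,β=+∞]: v=54
E [α=31,β=+∞]: v=30
Root [α=-∞,β=+∞]: v=31
Leaves evaluated: 6 of 7.

6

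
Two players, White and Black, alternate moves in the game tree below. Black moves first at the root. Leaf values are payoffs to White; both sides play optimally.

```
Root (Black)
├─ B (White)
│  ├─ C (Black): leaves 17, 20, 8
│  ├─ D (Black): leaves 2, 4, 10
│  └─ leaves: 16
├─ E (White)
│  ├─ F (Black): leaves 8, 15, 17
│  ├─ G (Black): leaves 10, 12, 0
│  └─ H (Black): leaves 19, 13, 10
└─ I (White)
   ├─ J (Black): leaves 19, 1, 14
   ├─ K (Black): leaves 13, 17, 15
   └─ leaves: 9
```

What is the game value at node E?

10

F: min(8, 15, 17) = 8
G: min(10, 12, 0) = 0
H: min(19, 13, 10) = 10
E: max(8, 0, 10) = 10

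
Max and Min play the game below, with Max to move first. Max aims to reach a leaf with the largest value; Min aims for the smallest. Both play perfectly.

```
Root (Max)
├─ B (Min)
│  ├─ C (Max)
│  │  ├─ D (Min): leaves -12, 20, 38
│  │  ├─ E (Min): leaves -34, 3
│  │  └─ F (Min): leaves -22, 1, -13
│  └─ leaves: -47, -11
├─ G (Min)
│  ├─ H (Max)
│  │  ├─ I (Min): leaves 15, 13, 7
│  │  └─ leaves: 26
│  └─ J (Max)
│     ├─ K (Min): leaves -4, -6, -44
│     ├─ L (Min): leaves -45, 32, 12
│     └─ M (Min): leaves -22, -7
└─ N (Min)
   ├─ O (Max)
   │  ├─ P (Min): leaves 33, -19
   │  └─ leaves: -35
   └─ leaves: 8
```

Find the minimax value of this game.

D (Min): min(-12, 20, 38) = -12
E (Min): min(-34, 3) = -34
F (Min): min(-22, 1, -13) = -22
C (Max): max(-12, -34, -22) = -12
B (Min): min(-12, -47, -11) = -47
I (Min): min(15, 13, 7) = 7
H (Max): max(7, 26) = 26
K (Min): min(-4, -6, -44) = -44
L (Min): min(-45, 32, 12) = -45
M (Min): min(-22, -7) = -22
J (Max): max(-44, -45, -22) = -22
G (Min): min(26, -22) = -22
P (Min): min(33, -19) = -19
O (Max): max(-19, -35) = -19
N (Min): min(-19, 8) = -19
Root (Max): max(-47, -22, -19) = -19

-19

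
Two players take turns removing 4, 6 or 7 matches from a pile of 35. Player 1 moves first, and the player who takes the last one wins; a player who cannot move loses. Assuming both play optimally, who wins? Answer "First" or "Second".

Mark each pile size as W (mover wins) or L (mover loses):
i:   0  1  2  3  4  5  6  7  8  9 10 11 12 13 14 15 16 17 18 19 20 21 22 23 24 25 26 27 28 29 30 31 32 33 34 35
     L  L  L  L  W  W  W  W  W  W  W  L  L  L  L  W  W  W  W  W  W  W  L  L  L  L  W  W  W  W  W  W  W  L  L  L
Position 35 is L, so the second player wins.

Second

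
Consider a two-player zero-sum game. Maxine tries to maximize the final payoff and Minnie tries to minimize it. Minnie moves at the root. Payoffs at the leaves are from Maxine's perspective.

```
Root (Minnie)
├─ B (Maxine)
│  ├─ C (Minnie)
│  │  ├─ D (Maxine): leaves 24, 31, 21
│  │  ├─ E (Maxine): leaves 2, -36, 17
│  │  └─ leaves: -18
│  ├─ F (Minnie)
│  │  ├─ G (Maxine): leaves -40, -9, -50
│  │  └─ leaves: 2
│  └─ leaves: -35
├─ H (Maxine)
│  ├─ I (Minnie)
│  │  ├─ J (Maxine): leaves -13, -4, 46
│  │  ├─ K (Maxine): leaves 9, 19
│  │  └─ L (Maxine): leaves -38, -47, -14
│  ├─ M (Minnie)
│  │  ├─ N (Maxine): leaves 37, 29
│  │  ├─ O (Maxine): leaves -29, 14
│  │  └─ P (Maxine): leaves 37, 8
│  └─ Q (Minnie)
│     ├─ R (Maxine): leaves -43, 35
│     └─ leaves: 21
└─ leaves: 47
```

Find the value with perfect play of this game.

D (Maxine): max(24, 31, 21) = 31
E (Maxine): max(2, -36, 17) = 17
C (Minnie): min(31, 17, -18) = -18
G (Maxine): max(-40, -9, -50) = -9
F (Minnie): min(-9, 2) = -9
B (Maxine): max(-18, -9, -35) = -9
J (Maxine): max(-13, -4, 46) = 46
K (Maxine): max(9, 19) = 19
L (Maxine): max(-38, -47, -14) = -14
I (Minnie): min(46, 19, -14) = -14
N (Maxine): max(37, 29) = 37
O (Maxine): max(-29, 14) = 14
P (Maxine): max(37, 8) = 37
M (Minnie): min(37, 14, 37) = 14
R (Maxine): max(-43, 35) = 35
Q (Minnie): min(35, 21) = 21
H (Maxine): max(-14, 14, 21) = 21
Root (Minnie): min(-9, 21, 47) = -9

-9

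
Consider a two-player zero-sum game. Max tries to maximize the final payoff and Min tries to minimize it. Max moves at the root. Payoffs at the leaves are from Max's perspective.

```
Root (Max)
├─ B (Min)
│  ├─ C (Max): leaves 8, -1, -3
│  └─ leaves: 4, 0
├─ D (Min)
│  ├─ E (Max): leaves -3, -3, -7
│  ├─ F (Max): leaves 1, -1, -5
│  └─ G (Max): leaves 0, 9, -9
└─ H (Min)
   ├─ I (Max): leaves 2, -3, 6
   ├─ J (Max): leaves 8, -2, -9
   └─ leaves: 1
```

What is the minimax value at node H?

I: max(2, -3, 6) = 6
J: max(8, -2, -9) = 8
H: min(6, 8, 1) = 1

1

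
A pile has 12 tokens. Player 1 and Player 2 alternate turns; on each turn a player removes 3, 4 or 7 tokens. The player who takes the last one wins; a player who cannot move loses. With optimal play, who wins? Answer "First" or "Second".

i:   0  1  2  3  4  5  6  7  8  9 10 11 12
     L  L  L  W  W  W  W  W  W  W  L  L  L
Position 12 is L, so the second player wins.

Second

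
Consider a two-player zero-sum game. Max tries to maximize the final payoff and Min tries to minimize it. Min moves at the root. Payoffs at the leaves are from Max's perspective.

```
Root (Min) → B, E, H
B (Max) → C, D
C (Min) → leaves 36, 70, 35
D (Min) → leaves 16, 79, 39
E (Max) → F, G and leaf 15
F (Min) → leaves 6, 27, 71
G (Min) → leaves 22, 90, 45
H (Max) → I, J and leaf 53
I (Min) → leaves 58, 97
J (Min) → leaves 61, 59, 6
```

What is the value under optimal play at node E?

F: min(6, 27, 71) = 6
G: min(22, 90, 45) = 22
E: max(6, 22, 15) = 22

22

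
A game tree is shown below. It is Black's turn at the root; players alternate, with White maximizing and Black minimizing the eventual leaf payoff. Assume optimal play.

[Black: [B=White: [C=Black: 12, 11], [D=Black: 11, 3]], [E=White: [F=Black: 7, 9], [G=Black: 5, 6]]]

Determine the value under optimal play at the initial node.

C (Black): min(12, 11) = 11
D (Black): min(11, 3) = 3
B (White): max(11, 3) = 11
F (Black): min(7, 9) = 7
G (Black): min(5, 6) = 5
E (White): max(7, 5) = 7
Root (Black): min(11, 7) = 7

7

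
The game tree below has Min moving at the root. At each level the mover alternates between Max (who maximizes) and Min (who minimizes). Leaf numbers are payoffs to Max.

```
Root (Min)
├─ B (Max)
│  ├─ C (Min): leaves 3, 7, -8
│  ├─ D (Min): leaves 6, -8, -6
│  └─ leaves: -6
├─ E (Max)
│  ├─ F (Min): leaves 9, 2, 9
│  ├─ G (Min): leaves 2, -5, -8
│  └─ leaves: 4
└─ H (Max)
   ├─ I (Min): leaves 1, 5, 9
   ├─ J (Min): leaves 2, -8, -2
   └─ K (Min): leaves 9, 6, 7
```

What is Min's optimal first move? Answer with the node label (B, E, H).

C (Min): min(3, 7, -8) = -8
D (Min): min(6, -8, -6) = -8
B (Max): max(-8, -8, -6) = -6
F (Min): min(9, 2, 9) = 2
G (Min): min(2, -5, -8) = -8
E (Max): max(2, -8, 4) = 4
I (Min): min(1, 5, 9) = 1
J (Min): min(2, -8, -2) = -8
K (Min): min(9, 6, 7) = 6
H (Max): max(1, -8, 6) = 6
Root (Min): min(-6, 4, 6) = -6
Min picks the child with the lowest value: B (value -6).

B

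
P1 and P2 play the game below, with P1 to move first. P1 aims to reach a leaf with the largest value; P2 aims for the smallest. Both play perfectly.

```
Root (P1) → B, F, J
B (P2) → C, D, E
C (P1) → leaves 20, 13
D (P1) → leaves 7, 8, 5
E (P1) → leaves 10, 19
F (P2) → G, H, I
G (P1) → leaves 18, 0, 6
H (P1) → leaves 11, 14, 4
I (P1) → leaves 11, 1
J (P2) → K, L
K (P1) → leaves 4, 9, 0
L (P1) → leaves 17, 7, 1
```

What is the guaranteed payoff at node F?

11

G: max(18, 0, 6) = 18
H: max(11, 14, 4) = 14
I: max(11, 1) = 11
F: min(18, 14, 11) = 11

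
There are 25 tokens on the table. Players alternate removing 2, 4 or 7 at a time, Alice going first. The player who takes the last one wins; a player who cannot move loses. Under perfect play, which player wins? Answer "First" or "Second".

Positions where the player to move wins (W) vs loses (L):
i:   0  1  2  3  4  5  6  7  8  9 10 11 12 13 14 15 16 17 18 19 20 21 22 23 24 25
     L  L  W  W  W  W  L  W  W  L  W  W  L  W  W  L  W  W  L  W  W  L  W  W  L  W
Position 25 is W, so the first player wins.

First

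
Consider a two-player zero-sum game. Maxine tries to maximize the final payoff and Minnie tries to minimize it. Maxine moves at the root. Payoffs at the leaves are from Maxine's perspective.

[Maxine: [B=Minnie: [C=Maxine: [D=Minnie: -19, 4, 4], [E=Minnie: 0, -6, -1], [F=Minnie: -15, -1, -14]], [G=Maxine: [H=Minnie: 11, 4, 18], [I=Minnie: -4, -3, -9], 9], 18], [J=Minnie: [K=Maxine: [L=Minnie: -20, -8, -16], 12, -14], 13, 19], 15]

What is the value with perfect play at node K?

L: min(-20, -8, -16) = -20
K: max(-20, 12, -14) = 12

12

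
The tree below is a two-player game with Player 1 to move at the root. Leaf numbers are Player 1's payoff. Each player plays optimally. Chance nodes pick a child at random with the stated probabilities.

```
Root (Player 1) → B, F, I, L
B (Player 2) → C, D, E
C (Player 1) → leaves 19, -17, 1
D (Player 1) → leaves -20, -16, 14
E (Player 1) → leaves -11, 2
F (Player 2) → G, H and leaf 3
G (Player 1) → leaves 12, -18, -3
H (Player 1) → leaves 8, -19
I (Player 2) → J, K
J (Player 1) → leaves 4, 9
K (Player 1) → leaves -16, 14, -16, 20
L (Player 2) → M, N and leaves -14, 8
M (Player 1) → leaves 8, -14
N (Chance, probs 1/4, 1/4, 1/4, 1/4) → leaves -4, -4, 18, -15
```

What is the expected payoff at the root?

9

C (Player 1): max(19, -17, 1) = 19
D (Player 1): max(-20, -16, 14) = 14
E (Player 1): max(-11, 2) = 2
B (Player 2): min(19, 14, 2) = 2
G (Player 1): max(12, -18, -3) = 12
H (Player 1): max(8, -19) = 8
F (Player 2): min(12, 8, 3) = 3
J (Player 1): max(4, 9) = 9
K (Player 1): max(-16, 14, -16, 20) = 20
I (Player 2): min(9, 20) = 9
M (Player 1): max(8, -14) = 8
N (Chance): 1/4·-4 + 1/4·-4 + 1/4·18 + 1/4·-15 = -1.25
L (Player 2): min(8, -1.25, -14, 8) = -14
Root (Player 1): max(2, 3, 9, -14) = 9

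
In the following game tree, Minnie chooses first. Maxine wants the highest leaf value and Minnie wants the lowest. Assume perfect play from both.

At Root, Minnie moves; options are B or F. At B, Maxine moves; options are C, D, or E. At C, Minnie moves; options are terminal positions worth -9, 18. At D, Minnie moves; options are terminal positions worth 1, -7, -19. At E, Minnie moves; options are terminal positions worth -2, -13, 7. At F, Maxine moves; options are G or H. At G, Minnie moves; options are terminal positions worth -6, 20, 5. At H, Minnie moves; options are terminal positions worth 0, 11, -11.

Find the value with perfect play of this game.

-9

C (Minnie): min(-9, 18) = -9
D (Minnie): min(1, -7, -19) = -19
E (Minnie): min(-2, -13, 7) = -13
B (Maxine): max(-9, -19, -13) = -9
G (Minnie): min(-6, 20, 5) = -6
H (Minnie): min(0, 11, -11) = -11
F (Maxine): max(-6, -11) = -6
Root (Minnie): min(-9, -6) = -9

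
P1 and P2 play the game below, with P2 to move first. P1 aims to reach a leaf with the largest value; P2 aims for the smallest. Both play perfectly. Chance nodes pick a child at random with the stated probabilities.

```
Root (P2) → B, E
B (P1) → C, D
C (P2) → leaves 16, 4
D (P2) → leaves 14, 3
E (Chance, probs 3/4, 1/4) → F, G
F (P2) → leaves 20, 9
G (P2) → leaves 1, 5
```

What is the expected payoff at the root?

C (P2): min(16, 4) = 4
D (P2): min(14, 3) = 3
B (P1): max(4, 3) = 4
F (P2): min(20, 9) = 9
G (P2): min(1, 5) = 1
E (Chance): 3/4·9 + 1/4·1 = 7
Root (P2): min(4, 7) = 4

4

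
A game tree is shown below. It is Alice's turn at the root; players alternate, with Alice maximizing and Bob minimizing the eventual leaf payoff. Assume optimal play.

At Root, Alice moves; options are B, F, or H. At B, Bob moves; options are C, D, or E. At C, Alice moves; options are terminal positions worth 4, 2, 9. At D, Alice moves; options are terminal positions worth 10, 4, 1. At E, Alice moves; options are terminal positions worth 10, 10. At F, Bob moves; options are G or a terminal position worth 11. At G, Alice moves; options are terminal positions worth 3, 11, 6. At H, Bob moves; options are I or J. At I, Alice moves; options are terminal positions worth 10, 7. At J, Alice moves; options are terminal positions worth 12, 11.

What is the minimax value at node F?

11

G: max(3, 11, 6) = 11
F: min(11, 11) = 11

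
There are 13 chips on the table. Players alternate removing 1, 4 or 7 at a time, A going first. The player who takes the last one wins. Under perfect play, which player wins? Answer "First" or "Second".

Mark each pile size as W (mover wins) or L (mover loses):
i:   0  1  2  3  4  5  6  7  8  9 10 11 12 13
     L  W  L  W  W  L  W  W  L  W  L  W  W  L
Position 13 is L, so the second player wins.

Second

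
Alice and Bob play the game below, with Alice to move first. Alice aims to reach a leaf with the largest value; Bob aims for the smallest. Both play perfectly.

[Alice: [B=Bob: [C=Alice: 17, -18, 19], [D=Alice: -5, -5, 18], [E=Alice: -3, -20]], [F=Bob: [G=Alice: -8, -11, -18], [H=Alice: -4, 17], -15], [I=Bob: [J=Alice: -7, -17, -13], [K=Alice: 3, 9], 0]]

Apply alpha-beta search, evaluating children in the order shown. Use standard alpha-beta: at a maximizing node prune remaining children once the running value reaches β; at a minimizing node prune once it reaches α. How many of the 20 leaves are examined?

14

C [α=-∞,β=+∞]: v=19
D [α=-∞,β=19]: v=18
E [α=-∞,β=18]: v=-3
B [α=-∞,β=+∞]: v=-3
G [α=-3,β=+∞]: v=-8
F [α=-3,β=+∞]: v=-8 after child 1 ≤ α → α-cutoff, skip 2
J [α=-3,β=+∞]: v=-7
I [α=-3,β=+∞]: v=-7 after child 1 ≤ α → α-cutoff, skip 2
Root [α=-∞,β=+∞]: v=-3
Leaves evaluated: 14 of 20.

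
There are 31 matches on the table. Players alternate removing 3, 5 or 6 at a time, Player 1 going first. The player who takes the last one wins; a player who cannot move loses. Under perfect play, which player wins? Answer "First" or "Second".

First

Mark each pile size as W (mover wins) or L (mover loses):
i:   0  1  2  3  4  5  6  7  8  9 10 11 12 13 14 15 16 17 18 19 20 21 22 23 24 25 26 27 28 29 30 31
     L  L  L  W  W  W  W  W  W  L  L  L  W  W  W  W  W  W  L  L  L  W  W  W  W  W  W  L  L  L  W  W
Position 31 is W, so the first player wins.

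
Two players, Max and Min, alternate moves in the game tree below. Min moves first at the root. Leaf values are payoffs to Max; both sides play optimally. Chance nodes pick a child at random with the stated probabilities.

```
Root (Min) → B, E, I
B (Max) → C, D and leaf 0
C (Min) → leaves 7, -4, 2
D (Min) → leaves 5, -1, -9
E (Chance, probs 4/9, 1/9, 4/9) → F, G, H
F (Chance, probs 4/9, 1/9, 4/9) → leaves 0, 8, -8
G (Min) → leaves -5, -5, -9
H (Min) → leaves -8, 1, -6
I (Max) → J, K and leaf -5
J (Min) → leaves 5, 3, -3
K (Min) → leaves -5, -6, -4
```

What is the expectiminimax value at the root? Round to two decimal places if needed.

C (Min): min(7, -4, 2) = -4
D (Min): min(5, -1, -9) = -9
B (Max): max(-4, -9, 0) = 0
F (Chance): 4/9·0 + 1/9·8 + 4/9·-8 = -2.67
G (Min): min(-5, -5, -9) = -9
H (Min): min(-8, 1, -6) = -8
E (Chance): 4/9·-2.67 + 1/9·-9 + 4/9·-8 = -5.74
J (Min): min(5, 3, -3) = -3
K (Min): min(-5, -6, -4) = -6
I (Max): max(-3, -6, -5) = -3
Root (Min): min(0, -5.74, -3) = -5.74

-5.74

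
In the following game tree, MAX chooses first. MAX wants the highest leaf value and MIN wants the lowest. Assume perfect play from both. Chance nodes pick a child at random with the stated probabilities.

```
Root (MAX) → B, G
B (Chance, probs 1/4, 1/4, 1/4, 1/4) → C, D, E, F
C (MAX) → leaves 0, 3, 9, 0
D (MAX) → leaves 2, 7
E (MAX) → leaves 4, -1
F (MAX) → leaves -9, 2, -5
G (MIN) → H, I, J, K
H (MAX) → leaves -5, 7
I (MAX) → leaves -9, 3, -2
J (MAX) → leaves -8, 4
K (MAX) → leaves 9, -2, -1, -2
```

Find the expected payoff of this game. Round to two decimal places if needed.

5.5

C (MAX): max(0, 3, 9, 0) = 9
D (MAX): max(2, 7) = 7
E (MAX): max(4, -1) = 4
F (MAX): max(-9, 2, -5) = 2
B (Chance): 1/4·9 + 1/4·7 + 1/4·4 + 1/4·2 = 5.5
H (MAX): max(-5, 7) = 7
I (MAX): max(-9, 3, -2) = 3
J (MAX): max(-8, 4) = 4
K (MAX): max(9, -2, -1, -2) = 9
G (MIN): min(7, 3, 4, 9) = 3
Root (MAX): max(5.5, 3) = 5.5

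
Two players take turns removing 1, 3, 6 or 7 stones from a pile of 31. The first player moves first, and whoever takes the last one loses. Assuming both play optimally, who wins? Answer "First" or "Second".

First

Positions where the player to move wins (W) vs loses (L):
i:   0  1  2  3  4  5  6  7  8  9 10 11 12 13 14 15 16 17 18 19 20 21 22 23 24 25 26 27 28 29 30 31
     W  L  W  L  W  L  W  W  W  W  W  W  W  L  W  L  W  L  W  W  W  W  W  W  W  L  W  L  W  L  W  W
Position 31 is W, so the first player wins.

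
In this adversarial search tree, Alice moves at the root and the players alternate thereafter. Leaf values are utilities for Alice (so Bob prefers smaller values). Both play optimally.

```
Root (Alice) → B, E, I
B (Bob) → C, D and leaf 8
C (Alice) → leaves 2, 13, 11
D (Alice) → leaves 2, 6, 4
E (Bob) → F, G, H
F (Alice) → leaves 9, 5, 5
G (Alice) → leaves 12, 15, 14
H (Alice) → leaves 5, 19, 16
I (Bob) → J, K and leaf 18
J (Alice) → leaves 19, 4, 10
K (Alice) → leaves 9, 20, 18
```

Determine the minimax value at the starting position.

18

C (Alice): max(2, 13, 11) = 13
D (Alice): max(2, 6, 4) = 6
B (Bob): min(13, 6, 8) = 6
F (Alice): max(9, 5, 5) = 9
G (Alice): max(12, 15, 14) = 15
H (Alice): max(5, 19, 16) = 19
E (Bob): min(9, 15, 19) = 9
J (Alice): max(19, 4, 10) = 19
K (Alice): max(9, 20, 18) = 20
I (Bob): min(19, 20, 18) = 18
Root (Alice): max(6, 9, 18) = 18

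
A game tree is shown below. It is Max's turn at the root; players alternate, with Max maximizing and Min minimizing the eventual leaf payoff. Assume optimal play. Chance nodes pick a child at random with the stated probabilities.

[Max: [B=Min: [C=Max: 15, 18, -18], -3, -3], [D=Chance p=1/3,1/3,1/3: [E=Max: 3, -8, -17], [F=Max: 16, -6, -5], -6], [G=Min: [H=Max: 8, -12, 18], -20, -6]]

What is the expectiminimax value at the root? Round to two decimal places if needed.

4.33

C (Max): max(15, 18, -18) = 18
B (Min): min(18, -3, -3) = -3
E (Max): max(3, -8, -17) = 3
F (Max): max(16, -6, -5) = 16
D (Chance): 1/3·3 + 1/3·16 + 1/3·-6 = 4.33
H (Max): max(8, -12, 18) = 18
G (Min): min(18, -20, -6) = -20
Root (Max): max(-3, 4.33, -20) = 4.33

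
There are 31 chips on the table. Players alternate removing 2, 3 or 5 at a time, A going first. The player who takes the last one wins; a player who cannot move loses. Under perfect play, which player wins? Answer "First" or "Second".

W/L table (W = player to move can force a win):
i:   0  1  2  3  4  5  6  7  8  9 10 11 12 13 14 15 16 17 18 19 20 21 22 23 24 25 26 27 28 29 30 31
     L  L  W  W  W  W  W  L  L  W  W  W  W  W  L  L  W  W  W  W  W  L  L  W  W  W  W  W  L  L  W  W
Position 31 is W, so the first player wins.

First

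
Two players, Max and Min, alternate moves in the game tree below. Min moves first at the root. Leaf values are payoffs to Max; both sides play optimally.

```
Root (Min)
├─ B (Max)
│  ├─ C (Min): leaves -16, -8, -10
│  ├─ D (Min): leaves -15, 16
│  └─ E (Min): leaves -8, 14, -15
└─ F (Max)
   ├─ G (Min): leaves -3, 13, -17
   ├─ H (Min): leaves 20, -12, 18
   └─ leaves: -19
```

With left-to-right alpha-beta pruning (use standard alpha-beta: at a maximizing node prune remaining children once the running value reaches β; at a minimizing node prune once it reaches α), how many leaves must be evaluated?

C [α=-∞,β=+∞]: v=-16
D [α=-16,β=+∞]: v=-15
E [α=-15,β=+∞]: v=-15
B [α=-∞,β=+∞]: v=-15
G [α=-∞,β=-15]: v=-17
H [α=-17,β=-15]: v=-12
F [α=-∞,β=-15]: v=-12 after child 2 ≥ β → β-cutoff, skip 1
Root [α=-∞,β=+∞]: v=-15
Leaves evaluated: 14 of 15.

14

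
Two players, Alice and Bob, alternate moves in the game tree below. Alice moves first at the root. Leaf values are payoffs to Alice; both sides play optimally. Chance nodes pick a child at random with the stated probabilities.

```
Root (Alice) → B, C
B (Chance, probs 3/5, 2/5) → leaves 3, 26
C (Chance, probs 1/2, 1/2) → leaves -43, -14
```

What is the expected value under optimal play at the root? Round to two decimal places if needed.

B (Chance): 3/5·3 + 2/5·26 = 12.2
C (Chance): 1/2·-43 + 1/2·-14 = -28.5
Root (Alice): max(12.2, -28.5) = 12.2

12.2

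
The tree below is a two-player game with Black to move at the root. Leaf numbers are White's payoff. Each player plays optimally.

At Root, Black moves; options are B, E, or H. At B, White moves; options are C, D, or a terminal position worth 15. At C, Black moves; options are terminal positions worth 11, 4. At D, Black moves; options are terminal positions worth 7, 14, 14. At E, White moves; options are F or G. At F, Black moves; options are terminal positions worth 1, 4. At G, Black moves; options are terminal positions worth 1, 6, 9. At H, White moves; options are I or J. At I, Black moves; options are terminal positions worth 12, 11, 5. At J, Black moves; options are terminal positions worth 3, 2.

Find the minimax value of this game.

1

C (Black): min(11, 4) = 4
D (Black): min(7, 14, 14) = 7
B (White): max(4, 7, 15) = 15
F (Black): min(1, 4) = 1
G (Black): min(1, 6, 9) = 1
E (White): max(1, 1) = 1
I (Black): min(12, 11, 5) = 5
J (Black): min(3, 2) = 2
H (White): max(5, 2) = 5
Root (Black): min(15, 1, 5) = 1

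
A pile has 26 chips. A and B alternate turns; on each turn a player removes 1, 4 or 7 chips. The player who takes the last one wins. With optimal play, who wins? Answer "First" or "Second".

Second

Mark each pile size as W (mover wins) or L (mover loses):
i:   0  1  2  3  4  5  6  7  8  9 10 11 12 13 14 15 16 17 18 19 20 21 22 23 24 25 26
     L  W  L  W  W  L  W  W  L  W  L  W  W  L  W  W  L  W  L  W  W  L  W  W  L  W  L
Position 26 is L, so the second player wins.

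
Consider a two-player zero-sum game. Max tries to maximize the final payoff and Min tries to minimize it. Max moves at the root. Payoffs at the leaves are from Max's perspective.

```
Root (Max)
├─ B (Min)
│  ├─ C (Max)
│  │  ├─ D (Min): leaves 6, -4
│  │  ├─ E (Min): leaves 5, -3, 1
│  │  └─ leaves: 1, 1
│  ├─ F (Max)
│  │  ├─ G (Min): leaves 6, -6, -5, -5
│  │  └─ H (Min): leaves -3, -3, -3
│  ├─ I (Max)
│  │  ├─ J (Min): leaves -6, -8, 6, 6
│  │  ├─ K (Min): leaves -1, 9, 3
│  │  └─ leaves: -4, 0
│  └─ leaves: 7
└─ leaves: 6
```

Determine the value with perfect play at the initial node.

D (Min): min(6, -4) = -4
E (Min): min(5, -3, 1) = -3
C (Max): max(-4, -3, 1, 1) = 1
G (Min): min(6, -6, -5, -5) = -6
H (Min): min(-3, -3, -3) = -3
F (Max): max(-6, -3) = -3
J (Min): min(-6, -8, 6, 6) = -8
K (Min): min(-1, 9, 3) = -1
I (Max): max(-8, -1, -4, 0) = 0
B (Min): min(1, -3, 0, 7) = -3
Root (Max): max(-3, 6) = 6

6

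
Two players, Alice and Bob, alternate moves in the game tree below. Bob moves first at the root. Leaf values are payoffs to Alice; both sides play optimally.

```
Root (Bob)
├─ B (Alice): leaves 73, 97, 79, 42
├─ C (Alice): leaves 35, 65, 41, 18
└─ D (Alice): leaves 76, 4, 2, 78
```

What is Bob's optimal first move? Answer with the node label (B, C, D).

B (Alice): max(73, 97, 79, 42) = 97
C (Alice): max(35, 65, 41, 18) = 65
D (Alice): max(76, 4, 2, 78) = 78
Root (Bob): min(97, 65, 78) = 65
Bob picks the child with the lowest value: C (value 65).

C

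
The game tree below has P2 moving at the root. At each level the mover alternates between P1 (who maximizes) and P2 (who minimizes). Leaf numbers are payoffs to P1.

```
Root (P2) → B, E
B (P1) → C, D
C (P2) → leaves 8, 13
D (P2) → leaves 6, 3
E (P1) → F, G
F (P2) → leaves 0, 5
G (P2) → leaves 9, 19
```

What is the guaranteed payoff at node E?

F: min(0, 5) = 0
G: min(9, 19) = 9
E: max(0, 9) = 9

9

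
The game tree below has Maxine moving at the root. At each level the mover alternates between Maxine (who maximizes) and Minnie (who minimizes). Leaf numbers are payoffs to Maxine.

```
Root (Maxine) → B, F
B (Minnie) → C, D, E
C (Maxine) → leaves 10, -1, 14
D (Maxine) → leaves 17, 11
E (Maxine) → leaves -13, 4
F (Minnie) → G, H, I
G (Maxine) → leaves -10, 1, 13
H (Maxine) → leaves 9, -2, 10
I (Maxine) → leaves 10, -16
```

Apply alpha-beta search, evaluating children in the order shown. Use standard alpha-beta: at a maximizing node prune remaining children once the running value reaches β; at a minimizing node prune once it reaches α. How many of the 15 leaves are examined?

C [α=-∞,β=+∞]: v=14
D [α=-∞,β=14]: v=17 after child 1 ≥ β → β-cutoff, skip 1
E [α=-∞,β=14]: v=4
B [α=-∞,β=+∞]: v=4
G [α=4,β=+∞]: v=13
H [α=4,β=13]: v=10
I [α=4,β=10]: v=10 after child 1 ≥ β → β-cutoff, skip 1
F [α=4,β=+∞]: v=10
Root [α=-∞,β=+∞]: v=10
Leaves evaluated: 13 of 15.

13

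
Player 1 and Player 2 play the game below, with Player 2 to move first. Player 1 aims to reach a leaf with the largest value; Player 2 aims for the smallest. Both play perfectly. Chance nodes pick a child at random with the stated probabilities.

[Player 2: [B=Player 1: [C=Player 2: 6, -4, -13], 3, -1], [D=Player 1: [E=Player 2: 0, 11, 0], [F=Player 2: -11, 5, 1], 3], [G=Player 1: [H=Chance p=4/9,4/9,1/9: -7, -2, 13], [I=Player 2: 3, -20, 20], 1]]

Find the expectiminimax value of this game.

C (Player 2): min(6, -4, -13) = -13
B (Player 1): max(-13, 3, -1) = 3
E (Player 2): min(0, 11, 0) = 0
F (Player 2): min(-11, 5, 1) = -11
D (Player 1): max(0, -11, 3) = 3
H (Chance): 4/9·-7 + 4/9·-2 + 1/9·13 = -2.56
I (Player 2): min(3, -20, 20) = -20
G (Player 1): max(-2.56, -20, 1) = 1
Root (Player 2): min(3, 3, 1) = 1

1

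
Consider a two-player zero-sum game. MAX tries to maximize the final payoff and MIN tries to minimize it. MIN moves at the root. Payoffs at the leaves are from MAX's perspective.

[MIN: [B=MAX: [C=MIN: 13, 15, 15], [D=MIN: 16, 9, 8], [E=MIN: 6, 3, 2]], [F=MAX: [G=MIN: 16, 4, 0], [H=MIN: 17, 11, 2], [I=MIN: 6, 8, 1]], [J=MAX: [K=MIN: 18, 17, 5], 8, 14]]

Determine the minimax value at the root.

2

C (MIN): min(13, 15, 15) = 13
D (MIN): min(16, 9, 8) = 8
E (MIN): min(6, 3, 2) = 2
B (MAX): max(13, 8, 2) = 13
G (MIN): min(16, 4, 0) = 0
H (MIN): min(17, 11, 2) = 2
I (MIN): min(6, 8, 1) = 1
F (MAX): max(0, 2, 1) = 2
K (MIN): min(18, 17, 5) = 5
J (MAX): max(5, 8, 14) = 14
Root (MIN): min(13, 2, 14) = 2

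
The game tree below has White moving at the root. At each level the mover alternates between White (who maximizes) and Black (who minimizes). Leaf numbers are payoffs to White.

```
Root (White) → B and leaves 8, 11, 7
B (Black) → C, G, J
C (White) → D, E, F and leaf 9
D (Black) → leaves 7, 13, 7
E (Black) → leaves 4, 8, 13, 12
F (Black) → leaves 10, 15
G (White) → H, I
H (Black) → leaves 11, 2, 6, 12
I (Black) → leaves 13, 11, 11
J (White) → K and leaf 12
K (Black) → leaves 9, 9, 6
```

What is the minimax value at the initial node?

D (Black): min(7, 13, 7) = 7
E (Black): min(4, 8, 13, 12) = 4
F (Black): min(10, 15) = 10
C (White): max(7, 4, 10, 9) = 10
H (Black): min(11, 2, 6, 12) = 2
I (Black): min(13, 11, 11) = 11
G (White): max(2, 11) = 11
K (Black): min(9, 9, 6) = 6
J (White): max(6, 12) = 12
B (Black): min(10, 11, 12) = 10
Root (White): max(10, 8, 11, 7) = 11

11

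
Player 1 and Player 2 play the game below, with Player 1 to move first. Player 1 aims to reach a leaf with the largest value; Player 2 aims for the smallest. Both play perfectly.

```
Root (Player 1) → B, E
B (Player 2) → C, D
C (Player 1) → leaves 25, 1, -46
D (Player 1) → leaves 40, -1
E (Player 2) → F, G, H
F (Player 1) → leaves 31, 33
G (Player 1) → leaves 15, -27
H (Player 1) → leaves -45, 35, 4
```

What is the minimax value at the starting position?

C (Player 1): max(25, 1, -46) = 25
D (Player 1): max(40, -1) = 40
B (Player 2): min(25, 40) = 25
F (Player 1): max(31, 33) = 33
G (Player 1): max(15, -27) = 15
H (Player 1): max(-45, 35, 4) = 35
E (Player 2): min(33, 15, 35) = 15
Root (Player 1): max(25, 15) = 25

25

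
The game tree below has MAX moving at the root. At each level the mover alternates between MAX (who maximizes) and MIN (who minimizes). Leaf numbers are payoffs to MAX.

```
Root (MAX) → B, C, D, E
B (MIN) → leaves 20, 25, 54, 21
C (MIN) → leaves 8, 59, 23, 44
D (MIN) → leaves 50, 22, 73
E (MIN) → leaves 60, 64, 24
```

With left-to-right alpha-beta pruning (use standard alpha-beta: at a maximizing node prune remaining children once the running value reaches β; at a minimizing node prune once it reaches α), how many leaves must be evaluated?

B [α=-∞,β=+∞]: v=20
C [α=20,β=+∞]: v=8 after child 1 ≤ α → α-cutoff, skip 3
D [α=20,β=+∞]: v=22
E [α=22,β=+∞]: v=24
Root [α=-∞,β=+∞]: v=24
Leaves evaluated: 11 of 14.

11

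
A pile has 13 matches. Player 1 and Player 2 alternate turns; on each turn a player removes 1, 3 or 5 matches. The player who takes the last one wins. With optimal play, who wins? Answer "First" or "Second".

i:   0  1  2  3  4  5  6  7  8  9 10 11 12 13
     L  W  L  W  L  W  L  W  L  W  L  W  L  W
Position 13 is W, so the first player wins.

First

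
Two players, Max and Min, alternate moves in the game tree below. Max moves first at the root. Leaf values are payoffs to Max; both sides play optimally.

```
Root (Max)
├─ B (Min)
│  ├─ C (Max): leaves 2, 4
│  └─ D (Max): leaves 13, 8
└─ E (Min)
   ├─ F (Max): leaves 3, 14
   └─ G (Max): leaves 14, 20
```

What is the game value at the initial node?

C (Max): max(2, 4) = 4
D (Max): max(13, 8) = 13
B (Min): min(4, 13) = 4
F (Max): max(3, 14) = 14
G (Max): max(14, 20) = 20
E (Min): min(14, 20) = 14
Root (Max): max(4, 14) = 14

14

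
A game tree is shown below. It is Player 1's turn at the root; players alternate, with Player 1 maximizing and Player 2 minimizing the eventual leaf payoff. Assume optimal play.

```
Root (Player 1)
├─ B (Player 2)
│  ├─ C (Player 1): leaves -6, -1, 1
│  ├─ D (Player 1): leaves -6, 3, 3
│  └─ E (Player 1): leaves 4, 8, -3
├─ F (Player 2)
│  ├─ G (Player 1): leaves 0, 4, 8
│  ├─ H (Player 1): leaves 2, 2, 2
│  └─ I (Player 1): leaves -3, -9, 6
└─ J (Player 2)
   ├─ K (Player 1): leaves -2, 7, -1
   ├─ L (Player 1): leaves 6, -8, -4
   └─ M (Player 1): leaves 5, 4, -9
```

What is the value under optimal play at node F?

2

G: max(0, 4, 8) = 8
H: max(2, 2, 2) = 2
I: max(-3, -9, 6) = 6
F: min(8, 2, 6) = 2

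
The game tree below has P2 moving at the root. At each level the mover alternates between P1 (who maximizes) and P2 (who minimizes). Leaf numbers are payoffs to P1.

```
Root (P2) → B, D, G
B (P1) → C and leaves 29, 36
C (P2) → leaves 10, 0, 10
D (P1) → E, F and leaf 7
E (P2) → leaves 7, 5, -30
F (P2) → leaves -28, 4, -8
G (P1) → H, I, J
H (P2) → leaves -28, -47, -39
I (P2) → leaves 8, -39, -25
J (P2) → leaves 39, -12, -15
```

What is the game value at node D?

E: min(7, 5, -30) = -30
F: min(-28, 4, -8) = -28
D: max(-30, -28, 7) = 7

7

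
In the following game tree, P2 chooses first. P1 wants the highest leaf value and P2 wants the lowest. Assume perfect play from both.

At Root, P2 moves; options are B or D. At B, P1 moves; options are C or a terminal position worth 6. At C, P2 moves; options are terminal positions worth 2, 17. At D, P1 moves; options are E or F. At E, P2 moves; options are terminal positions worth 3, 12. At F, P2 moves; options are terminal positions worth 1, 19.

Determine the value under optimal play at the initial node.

C (P2): min(2, 17) = 2
B (P1): max(2, 6) = 6
E (P2): min(3, 12) = 3
F (P2): min(1, 19) = 1
D (P1): max(3, 1) = 3
Root (P2): min(6, 3) = 3

3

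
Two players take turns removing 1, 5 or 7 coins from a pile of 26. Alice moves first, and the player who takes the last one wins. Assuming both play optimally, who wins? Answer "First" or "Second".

Second

Compute winning (W) and losing (L) positions by backward induction:
i:   0  1  2  3  4  5  6  7  8  9 10 11 12 13 14 15 16 17 18 19 20 21 22 23 24 25 26
     L  W  L  W  L  W  L  W  L  W  L  W  L  W  L  W  L  W  L  W  L  W  L  W  L  W  L
Position 26 is L, so the second player wins.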